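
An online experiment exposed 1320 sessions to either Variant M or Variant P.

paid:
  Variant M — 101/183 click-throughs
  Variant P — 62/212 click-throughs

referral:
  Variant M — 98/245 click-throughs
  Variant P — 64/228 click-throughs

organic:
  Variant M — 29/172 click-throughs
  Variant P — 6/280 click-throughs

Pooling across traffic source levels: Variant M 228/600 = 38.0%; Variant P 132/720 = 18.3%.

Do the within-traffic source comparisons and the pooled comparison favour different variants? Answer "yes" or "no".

no

Within each traffic source level (paid 55.2% vs 29.2%; referral 40.0% vs 28.1%; organic 16.9% vs 2.1%), Variant M has the higher rate every time. Pooled: 38.0% vs 18.3% — Variant M has the higher rate overall. They agree.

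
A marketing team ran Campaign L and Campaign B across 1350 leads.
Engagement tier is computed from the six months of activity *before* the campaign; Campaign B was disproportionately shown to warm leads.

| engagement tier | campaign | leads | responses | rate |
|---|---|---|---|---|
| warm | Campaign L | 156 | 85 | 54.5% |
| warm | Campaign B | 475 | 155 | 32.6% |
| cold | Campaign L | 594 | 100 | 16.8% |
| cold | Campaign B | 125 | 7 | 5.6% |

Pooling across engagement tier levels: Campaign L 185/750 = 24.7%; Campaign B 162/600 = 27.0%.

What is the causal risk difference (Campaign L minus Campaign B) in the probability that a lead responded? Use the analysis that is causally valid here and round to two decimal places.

+0.16

The engagement tier-specific comparison favours Campaign L throughout, but the pooled figures favour Campaign B. The question is whether to condition on engagement tier.
Nothing the campaign does changes engagement tier; the imbalance is an allocation artefact. With engagement tier also predicting the outcome, the pooled figure is confounded, and the within-stratum comparison is the causal one.
Adjusting over the population distribution of engagement tier: 0.467·(0.545−0.326) + 0.533·(0.168−0.056) = +0.162.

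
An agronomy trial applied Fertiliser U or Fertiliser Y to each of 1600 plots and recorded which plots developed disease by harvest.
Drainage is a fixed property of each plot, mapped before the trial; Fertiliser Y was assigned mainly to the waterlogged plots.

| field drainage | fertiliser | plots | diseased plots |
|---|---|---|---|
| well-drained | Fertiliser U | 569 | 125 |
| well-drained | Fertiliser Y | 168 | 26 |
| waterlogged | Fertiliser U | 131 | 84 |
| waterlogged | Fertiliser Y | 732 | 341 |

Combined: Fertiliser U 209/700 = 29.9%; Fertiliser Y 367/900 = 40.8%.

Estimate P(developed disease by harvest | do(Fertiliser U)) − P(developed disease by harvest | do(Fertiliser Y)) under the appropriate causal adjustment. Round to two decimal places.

Fertiliser Y is lower inside every field drainage stratum but Fertiliser U is lower in aggregate. Whether to stratify depends on how field drainage relates to the fertiliser.
The imbalance in field drainage arose from how plots were allocated, not from anything the fertiliser did; and field drainage independently affects the outcome. The pooled gap is confounded — condition on field drainage.
Adjusting over the population distribution of field drainage: 0.461·(0.220−0.155) + 0.539·(0.641−0.466) = +0.124.

+0.12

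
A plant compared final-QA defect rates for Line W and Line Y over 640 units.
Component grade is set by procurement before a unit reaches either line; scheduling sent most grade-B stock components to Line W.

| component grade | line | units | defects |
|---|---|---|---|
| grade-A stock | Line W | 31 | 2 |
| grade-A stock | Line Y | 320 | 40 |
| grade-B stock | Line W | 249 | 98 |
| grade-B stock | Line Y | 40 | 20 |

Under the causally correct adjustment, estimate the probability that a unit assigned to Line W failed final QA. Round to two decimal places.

The imbalance in component grade arose from how units were allocated, not from anything the line did; and component grade independently affects the outcome. The pooled gap is confounded — condition on component grade.
Standardising Line W to the population component grade mix: 0.548·2/31 + 0.452·98/249 = 0.213.

0.21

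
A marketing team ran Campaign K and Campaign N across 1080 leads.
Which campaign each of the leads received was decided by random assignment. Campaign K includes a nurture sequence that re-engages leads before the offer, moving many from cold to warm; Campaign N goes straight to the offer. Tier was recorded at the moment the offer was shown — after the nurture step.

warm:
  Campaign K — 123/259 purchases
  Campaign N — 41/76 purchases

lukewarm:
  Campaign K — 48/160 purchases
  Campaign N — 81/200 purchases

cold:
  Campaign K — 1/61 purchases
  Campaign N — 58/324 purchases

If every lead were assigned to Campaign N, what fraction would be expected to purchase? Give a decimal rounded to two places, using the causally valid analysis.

The stratified and pooled comparisons disagree (Campaign N wins within each engagement tier; Campaign K wins overall), so the answer turns on the causal role of engagement tier.
Because the campaign influences engagement tier, engagement tier is a post-treatment mediator, not a confounder. Stratifying on it would bias the estimate; the causal effect is the crude pooled difference.
So P(outcome | do(Campaign N)) is just the pooled rate for Campaign N: 180/600 = 0.300.

0.30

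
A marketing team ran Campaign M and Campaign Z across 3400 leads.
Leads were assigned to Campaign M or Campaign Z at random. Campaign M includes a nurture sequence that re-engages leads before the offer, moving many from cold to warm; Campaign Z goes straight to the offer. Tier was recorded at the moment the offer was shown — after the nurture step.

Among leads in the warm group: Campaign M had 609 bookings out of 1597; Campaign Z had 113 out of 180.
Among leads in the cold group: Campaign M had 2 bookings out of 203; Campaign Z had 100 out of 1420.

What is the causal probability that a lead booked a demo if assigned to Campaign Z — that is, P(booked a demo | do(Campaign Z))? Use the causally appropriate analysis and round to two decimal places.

Campaign Z is higher inside every engagement tier stratum but Campaign M is higher in aggregate. Whether to stratify depends on how engagement tier relates to the campaign.
Engagement tier is recorded after the campaign and is itself shifted by it — it sits on the causal path from campaign to outcome. Conditioning on a mediator would strip out part of the effect we want; the pooled comparison gives the total causal effect.
So P(outcome | do(Campaign Z)) is just the pooled rate for Campaign Z: 213/1600 = 0.133.

0.13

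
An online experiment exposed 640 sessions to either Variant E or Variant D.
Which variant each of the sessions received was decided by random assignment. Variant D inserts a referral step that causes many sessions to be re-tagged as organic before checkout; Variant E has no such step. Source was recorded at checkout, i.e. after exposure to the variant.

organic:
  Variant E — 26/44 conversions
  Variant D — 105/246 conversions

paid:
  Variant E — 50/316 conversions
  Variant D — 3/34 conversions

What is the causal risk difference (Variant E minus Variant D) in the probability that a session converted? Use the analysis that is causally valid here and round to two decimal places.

-0.17

Traffic source is recorded after the variant and is itself shifted by it — it sits on the causal path from variant to outcome. Conditioning on a mediator would strip out part of the effect we want; the pooled comparison gives the total causal effect.
The causal difference is the pooled difference: 0.211 − 0.386 = -0.175.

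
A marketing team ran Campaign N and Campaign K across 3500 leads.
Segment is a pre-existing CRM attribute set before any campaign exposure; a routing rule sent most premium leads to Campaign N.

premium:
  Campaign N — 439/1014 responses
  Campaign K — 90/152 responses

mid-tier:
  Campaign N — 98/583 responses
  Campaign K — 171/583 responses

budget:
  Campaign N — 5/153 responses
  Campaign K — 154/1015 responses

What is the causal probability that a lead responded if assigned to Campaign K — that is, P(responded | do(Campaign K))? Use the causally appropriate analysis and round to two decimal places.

The stratified and pooled comparisons disagree (Campaign K wins within each customer segment; Campaign N wins overall), so the answer turns on the causal role of customer segment.
Customer segment satisfies the back-door criterion: it is not a descendant of the campaign, and it blocks the spurious path from campaign to outcome. Adjusting for it (i.e., using the within-customer segment rates) gives the causal effect.
Standardising Campaign K to the population customer segment mix: 0.333·90/152 + 0.333·171/583 + 0.334·154/1015 = 0.346.

0.35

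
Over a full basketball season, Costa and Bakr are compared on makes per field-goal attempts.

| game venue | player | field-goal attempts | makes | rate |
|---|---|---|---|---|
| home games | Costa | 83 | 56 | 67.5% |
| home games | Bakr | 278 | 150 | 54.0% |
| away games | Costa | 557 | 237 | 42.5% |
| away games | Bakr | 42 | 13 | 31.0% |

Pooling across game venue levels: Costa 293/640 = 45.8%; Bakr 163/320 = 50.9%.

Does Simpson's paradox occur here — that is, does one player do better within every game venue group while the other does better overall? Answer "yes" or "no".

Within each game venue level (home games 67.5% vs 54.0%; away games 42.5% vs 31.0%), Costa has the higher rate every time. Pooled: 45.8% vs 50.9% — Bakr has the higher rate overall. The two comparisons disagree.

yes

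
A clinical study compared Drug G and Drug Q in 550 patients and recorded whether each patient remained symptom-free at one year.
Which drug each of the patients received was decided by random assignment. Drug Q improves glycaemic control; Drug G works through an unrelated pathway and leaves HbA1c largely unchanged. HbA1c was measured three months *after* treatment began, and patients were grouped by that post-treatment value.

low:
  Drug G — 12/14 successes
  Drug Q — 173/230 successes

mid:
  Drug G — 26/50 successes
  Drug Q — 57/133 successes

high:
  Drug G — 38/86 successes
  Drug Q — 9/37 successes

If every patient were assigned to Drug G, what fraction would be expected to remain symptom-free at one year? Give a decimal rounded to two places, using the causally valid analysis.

0.51

Stratifying would compare drugs among patients the drugs themselves sorted into HbA1c groups — a form of selection on an intermediate. The unconditioned pooled rates give the total causal effect.
So P(outcome | do(Drug G)) is just the pooled rate for Drug G: 76/150 = 0.507.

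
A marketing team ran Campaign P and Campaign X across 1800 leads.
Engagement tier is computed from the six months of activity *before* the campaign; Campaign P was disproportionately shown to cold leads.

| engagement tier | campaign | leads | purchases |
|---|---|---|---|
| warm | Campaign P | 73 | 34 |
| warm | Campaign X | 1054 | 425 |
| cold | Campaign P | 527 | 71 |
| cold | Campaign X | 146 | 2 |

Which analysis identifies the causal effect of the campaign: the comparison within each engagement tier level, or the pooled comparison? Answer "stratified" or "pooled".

stratified

Here engagement tier is a common cause — it drives both which campaign a case falls under and the outcome. The crude comparison mixes populations; the stratum-specific rates are the causally relevant ones.
Within each level — warm: 46.6% vs 40.3%; cold: 13.5% vs 1.4% — Campaign P is higher every time.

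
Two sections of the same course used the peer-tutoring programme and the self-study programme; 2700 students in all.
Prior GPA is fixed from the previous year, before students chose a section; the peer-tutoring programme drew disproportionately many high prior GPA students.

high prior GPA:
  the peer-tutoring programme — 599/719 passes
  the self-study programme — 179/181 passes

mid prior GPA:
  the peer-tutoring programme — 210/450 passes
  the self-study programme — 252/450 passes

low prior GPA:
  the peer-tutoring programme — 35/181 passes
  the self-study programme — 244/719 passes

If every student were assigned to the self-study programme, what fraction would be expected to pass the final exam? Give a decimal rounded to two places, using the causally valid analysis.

Prior GPA band is set before the teaching method has any effect — it is not caused by the teaching method — and it independently drives the outcome. That makes it a confounder, so the causal comparison is within prior GPA band levels.
Standardising the self-study programme to the population prior GPA band mix: 0.333·179/181 + 0.333·252/450 + 0.333·244/719 = 0.629.

0.63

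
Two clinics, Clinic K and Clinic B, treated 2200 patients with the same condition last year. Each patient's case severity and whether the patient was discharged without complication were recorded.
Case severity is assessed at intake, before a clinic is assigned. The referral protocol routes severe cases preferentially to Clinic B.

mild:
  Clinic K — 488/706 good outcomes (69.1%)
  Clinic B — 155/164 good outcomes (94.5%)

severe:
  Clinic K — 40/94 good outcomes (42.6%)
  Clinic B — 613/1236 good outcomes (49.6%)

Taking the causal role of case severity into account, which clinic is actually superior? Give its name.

The case severity-specific comparison favours Clinic B throughout, but the pooled figures favour Clinic K. The question is whether to condition on case severity.
Here case severity is a common cause — it drives both which clinic a case falls under and the outcome. The crude comparison mixes populations; the stratum-specific rates are the causally relevant ones.
Within each level — mild: 69.1% vs 94.5%; severe: 42.6% vs 49.6% — Clinic B is higher every time.

Clinic B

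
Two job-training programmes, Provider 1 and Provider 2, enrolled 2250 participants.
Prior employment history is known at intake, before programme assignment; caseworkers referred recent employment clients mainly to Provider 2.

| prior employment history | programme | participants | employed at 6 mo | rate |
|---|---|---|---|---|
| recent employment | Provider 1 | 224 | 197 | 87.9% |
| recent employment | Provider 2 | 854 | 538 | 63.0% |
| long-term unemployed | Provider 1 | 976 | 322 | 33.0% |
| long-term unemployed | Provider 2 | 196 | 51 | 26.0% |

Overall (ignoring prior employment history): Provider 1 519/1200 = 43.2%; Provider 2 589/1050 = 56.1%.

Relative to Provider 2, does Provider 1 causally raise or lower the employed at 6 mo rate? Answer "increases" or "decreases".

The stratified and pooled comparisons disagree (Provider 1 wins within each prior employment history; Provider 2 wins overall), so the answer turns on the causal role of prior employment history.
Prior employment history satisfies the back-door criterion: it is not a descendant of the programme, and it blocks the spurious path from programme to outcome. Adjusting for it (i.e., using the within-prior employment history rates) gives the causal effect.
Within each level — recent employment: 87.9% vs 63.0%; long-term unemployed: 33.0% vs 26.0% — Provider 1 is higher every time.

increases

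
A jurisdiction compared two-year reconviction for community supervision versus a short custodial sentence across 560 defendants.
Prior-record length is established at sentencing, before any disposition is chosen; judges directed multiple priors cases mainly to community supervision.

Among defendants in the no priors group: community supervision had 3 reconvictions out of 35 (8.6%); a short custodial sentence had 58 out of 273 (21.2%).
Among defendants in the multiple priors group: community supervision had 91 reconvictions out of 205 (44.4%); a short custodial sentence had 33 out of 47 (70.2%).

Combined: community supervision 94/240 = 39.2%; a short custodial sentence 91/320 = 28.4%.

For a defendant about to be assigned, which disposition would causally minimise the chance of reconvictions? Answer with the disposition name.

The stratified and pooled comparisons disagree (community supervision wins within each prior-record length; a short custodial sentence wins overall), so the answer turns on the causal role of prior-record length.
Nothing the disposition does changes prior-record length; the imbalance is an allocation artefact. With prior-record length also predicting the outcome, the pooled figure is confounded, and the within-stratum comparison is the causal one.
Within each level — no priors: 8.6% vs 21.2%; multiple priors: 44.4% vs 70.2% — community supervision is lower every time.

community supervision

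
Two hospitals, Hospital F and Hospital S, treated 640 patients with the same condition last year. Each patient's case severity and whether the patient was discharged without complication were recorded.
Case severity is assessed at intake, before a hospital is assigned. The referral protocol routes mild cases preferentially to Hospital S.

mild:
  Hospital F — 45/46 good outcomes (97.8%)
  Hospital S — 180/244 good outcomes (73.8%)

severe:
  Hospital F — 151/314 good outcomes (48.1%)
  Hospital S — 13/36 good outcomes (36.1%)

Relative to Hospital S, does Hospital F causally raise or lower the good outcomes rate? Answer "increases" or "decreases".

Since case severity is a pre-existing factor (not a product of the hospital) and it affects the outcome on its own, it is a confounder. The stratified rates, not the pooled rate, identify the causal effect.
Within each level — mild: 97.8% vs 73.8%; severe: 48.1% vs 36.1% — Hospital F is higher every time.

increases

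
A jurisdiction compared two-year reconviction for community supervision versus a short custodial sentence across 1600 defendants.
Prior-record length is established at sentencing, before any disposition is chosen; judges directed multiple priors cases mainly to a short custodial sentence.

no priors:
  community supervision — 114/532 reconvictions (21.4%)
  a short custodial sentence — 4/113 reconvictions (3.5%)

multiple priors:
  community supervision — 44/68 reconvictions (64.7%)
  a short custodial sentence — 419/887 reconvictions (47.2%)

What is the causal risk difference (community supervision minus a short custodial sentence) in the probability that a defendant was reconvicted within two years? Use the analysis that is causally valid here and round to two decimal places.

+0.18

a short custodial sentence is lower inside every prior-record length stratum but community supervision is lower in aggregate. Whether to stratify depends on how prior-record length relates to the disposition.
Since prior-record length is a pre-existing factor (not a product of the disposition) and it affects the outcome on its own, it is a confounder. The stratified rates, not the pooled rate, identify the causal effect.
Adjusting over the population distribution of prior-record length: 0.403·(0.214−0.035) + 0.597·(0.647−0.472) = +0.176.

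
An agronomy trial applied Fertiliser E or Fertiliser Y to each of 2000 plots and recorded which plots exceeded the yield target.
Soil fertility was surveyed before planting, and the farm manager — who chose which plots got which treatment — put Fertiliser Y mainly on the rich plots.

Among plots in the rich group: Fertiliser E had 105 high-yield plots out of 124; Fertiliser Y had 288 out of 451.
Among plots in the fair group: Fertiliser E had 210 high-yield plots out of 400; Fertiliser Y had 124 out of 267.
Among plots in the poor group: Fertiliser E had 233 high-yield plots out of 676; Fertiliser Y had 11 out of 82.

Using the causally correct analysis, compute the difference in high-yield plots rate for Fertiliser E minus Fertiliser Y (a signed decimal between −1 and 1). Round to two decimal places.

+0.16

Soil fertility satisfies the back-door criterion: it is not a descendant of the fertiliser, and it blocks the spurious path from fertiliser to outcome. Adjusting for it (i.e., using the within-soil fertility rates) gives the causal effect.
Adjusting over the population distribution of soil fertility: 0.287·(0.847−0.639) + 0.334·(0.525−0.464) + 0.379·(0.345−0.134) = +0.160.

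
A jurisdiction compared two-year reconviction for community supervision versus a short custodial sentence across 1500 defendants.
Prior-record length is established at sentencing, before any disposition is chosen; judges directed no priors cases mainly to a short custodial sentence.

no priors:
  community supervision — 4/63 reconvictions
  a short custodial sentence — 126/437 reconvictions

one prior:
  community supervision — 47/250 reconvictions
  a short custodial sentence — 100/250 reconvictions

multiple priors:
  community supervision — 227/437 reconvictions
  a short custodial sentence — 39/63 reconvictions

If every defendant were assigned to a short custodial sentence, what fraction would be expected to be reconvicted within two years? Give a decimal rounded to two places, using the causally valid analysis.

Prior-record length satisfies the back-door criterion: it is not a descendant of the disposition, and it blocks the spurious path from disposition to outcome. Adjusting for it (i.e., using the within-prior-record length rates) gives the causal effect.
Standardising a short custodial sentence to the population prior-record length mix: 0.333·126/437 + 0.333·100/250 + 0.333·39/63 = 0.436.

0.44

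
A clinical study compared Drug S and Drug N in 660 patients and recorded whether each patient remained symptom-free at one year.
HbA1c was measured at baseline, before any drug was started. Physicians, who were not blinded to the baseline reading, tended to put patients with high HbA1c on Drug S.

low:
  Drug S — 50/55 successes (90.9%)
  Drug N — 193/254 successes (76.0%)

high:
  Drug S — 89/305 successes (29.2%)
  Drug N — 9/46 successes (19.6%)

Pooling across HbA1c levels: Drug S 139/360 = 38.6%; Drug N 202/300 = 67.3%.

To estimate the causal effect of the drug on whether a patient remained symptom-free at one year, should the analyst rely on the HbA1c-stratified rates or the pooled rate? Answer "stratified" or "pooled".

stratified

HbA1c differs across drugs for reasons unrelated to any effect of the drug itself, and it separately predicts the outcome — a classic confounder. We must compare within HbA1c levels.
Within each level — low: 90.9% vs 76.0%; high: 29.2% vs 19.6% — Drug S is higher every time.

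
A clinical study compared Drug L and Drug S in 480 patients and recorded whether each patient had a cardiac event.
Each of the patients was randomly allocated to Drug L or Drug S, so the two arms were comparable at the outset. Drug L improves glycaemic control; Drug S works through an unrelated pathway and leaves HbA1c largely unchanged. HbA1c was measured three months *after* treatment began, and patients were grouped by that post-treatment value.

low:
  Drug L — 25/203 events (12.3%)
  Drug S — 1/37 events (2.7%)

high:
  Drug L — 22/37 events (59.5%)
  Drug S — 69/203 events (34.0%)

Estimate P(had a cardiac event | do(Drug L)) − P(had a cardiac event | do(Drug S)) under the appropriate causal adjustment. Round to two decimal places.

Stratifying would compare drugs among patients the drugs themselves sorted into HbA1c groups — a form of selection on an intermediate. The unconditioned pooled rates give the total causal effect.
The causal difference is the pooled difference: 0.196 − 0.292 = -0.096.

-0.10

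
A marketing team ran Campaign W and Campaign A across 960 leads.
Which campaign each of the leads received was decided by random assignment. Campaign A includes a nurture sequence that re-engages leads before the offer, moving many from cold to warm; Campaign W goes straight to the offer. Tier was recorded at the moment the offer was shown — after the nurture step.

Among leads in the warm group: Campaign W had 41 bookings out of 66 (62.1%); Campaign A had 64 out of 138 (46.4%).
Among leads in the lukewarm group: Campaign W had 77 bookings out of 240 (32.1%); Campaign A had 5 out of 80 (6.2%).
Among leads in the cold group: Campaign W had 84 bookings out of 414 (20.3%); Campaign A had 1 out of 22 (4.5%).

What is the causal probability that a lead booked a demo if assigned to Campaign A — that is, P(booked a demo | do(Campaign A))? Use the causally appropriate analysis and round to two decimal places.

The distribution of engagement tier is itself part of what the campaign does — it is an intermediate outcome. Holding it fixed would remove that part of the effect; the total effect is the pooled difference.
So P(outcome | do(Campaign A)) is just the pooled rate for Campaign A: 70/240 = 0.292.

0.29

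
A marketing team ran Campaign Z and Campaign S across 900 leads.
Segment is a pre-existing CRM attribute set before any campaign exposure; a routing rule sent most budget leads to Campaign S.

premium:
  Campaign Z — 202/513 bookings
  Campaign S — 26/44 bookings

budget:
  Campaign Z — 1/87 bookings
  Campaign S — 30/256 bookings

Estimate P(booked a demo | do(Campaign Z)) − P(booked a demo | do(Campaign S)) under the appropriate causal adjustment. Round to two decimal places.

Customer segment satisfies the back-door criterion: it is not a descendant of the campaign, and it blocks the spurious path from campaign to outcome. Adjusting for it (i.e., using the within-customer segment rates) gives the causal effect.
Adjusting over the population distribution of customer segment: 0.619·(0.394−0.591) + 0.381·(0.011−0.117) = -0.162.

-0.16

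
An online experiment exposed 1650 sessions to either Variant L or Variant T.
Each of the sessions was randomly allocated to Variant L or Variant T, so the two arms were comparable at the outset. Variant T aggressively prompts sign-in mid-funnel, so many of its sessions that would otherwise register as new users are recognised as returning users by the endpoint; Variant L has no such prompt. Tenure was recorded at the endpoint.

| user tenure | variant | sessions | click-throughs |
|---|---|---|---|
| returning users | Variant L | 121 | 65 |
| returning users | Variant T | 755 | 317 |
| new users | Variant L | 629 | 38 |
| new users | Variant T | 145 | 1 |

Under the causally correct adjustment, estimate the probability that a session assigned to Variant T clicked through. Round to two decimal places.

The user tenure-specific comparison favours Variant L throughout, but the pooled figures favour Variant T. The question is whether to condition on user tenure.
User tenure is downstream of the variant. One should not condition on a consequence of treatment, so the overall rates are the right comparison.
So P(outcome | do(Variant T)) is just the pooled rate for Variant T: 318/900 = 0.353.

0.35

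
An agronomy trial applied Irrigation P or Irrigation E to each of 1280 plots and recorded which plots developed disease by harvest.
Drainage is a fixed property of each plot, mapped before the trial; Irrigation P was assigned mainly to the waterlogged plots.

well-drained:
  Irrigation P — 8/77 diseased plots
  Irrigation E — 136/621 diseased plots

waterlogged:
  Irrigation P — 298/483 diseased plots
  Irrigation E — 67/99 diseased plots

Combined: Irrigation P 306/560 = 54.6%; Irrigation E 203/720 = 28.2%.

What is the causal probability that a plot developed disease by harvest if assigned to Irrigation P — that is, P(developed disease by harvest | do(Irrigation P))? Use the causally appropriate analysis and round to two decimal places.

Irrigation P is lower inside every field drainage stratum but Irrigation E is lower in aggregate. Whether to stratify depends on how field drainage relates to the irrigation.
Field drainage differs across irrigations for reasons unrelated to any effect of the irrigation itself, and it separately predicts the outcome — a classic confounder. We must compare within field drainage levels.
Standardising Irrigation P to the population field drainage mix: 0.545·8/77 + 0.455·298/483 = 0.337.

0.34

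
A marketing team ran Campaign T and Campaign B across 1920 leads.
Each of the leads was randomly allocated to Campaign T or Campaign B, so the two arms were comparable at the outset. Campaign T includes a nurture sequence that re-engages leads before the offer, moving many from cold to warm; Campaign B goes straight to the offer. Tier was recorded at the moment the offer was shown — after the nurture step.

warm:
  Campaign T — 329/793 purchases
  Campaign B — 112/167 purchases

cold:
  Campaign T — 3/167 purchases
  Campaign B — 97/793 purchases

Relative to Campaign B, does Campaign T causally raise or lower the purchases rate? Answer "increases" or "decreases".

Engagement tier here is a post-treatment variable shaped by the campaign; conditioning on it would introduce bias rather than remove it. The overall comparison is the causal one.
Pooled: Campaign T 34.6% vs Campaign B 21.8%; Campaign T is higher overall.

increases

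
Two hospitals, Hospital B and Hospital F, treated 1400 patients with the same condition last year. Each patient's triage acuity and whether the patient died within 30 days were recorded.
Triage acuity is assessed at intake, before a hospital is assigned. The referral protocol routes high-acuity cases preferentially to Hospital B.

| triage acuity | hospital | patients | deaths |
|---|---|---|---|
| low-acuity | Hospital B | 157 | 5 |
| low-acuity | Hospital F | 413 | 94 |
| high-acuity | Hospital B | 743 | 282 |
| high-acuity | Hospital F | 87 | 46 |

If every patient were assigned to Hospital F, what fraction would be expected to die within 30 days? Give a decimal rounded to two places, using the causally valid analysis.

0.41

Hospital B is lower inside every triage acuity stratum but Hospital F is lower in aggregate. Whether to stratify depends on how triage acuity relates to the hospital.
Triage acuity is set before the hospital has any effect — it is not caused by the hospital — and it independently drives the outcome. That makes it a confounder, so the causal comparison is within triage acuity levels.
Standardising Hospital F to the population triage acuity mix: 0.407·94/413 + 0.593·46/87 = 0.406.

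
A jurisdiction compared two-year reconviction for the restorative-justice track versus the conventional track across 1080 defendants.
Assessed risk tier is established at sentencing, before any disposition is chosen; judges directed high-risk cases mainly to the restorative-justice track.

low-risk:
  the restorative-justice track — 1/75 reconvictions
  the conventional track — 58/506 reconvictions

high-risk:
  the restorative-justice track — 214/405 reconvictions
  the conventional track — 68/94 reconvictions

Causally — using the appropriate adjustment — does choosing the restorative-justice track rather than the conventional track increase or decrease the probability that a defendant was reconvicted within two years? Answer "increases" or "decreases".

decreases

Nothing the disposition does changes assessed risk tier; the imbalance is an allocation artefact. With assessed risk tier also predicting the outcome, the pooled figure is confounded, and the within-stratum comparison is the causal one.
Within each level — low-risk: 1.3% vs 11.5%; high-risk: 52.8% vs 72.3% — the restorative-justice track is lower every time.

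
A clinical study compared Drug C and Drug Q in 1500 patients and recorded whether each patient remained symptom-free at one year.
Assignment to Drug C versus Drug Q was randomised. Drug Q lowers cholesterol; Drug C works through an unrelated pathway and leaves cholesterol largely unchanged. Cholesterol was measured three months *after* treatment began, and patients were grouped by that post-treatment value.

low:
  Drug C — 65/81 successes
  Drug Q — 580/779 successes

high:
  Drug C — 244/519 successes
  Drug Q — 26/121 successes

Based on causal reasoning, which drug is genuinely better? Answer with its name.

Drug Q

The cholesterol-specific comparison favours Drug C throughout, but the pooled figures favour Drug Q. The question is whether to condition on cholesterol.
Because the drug influences cholesterol, cholesterol is a post-treatment mediator, not a confounder. Stratifying on it would bias the estimate; the causal effect is the crude pooled difference.
Pooled: Drug C 51.5% vs Drug Q 67.3%; Drug Q is higher overall.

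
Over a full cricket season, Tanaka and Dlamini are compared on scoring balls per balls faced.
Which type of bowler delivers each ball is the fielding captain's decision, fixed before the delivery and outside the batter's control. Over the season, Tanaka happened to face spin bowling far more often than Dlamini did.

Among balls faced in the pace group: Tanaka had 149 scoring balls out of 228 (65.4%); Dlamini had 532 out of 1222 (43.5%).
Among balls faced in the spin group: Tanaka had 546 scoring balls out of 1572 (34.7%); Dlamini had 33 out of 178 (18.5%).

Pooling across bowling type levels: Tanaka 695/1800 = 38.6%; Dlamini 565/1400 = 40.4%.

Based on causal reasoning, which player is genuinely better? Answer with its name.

Tanaka

The imbalance in bowling type arose from how balls faced were allocated, not from anything the player did; and bowling type independently affects the outcome. The pooled gap is confounded — condition on bowling type.
Within each level — pace: 65.4% vs 43.5%; spin: 34.7% vs 18.5% — Tanaka is higher every time.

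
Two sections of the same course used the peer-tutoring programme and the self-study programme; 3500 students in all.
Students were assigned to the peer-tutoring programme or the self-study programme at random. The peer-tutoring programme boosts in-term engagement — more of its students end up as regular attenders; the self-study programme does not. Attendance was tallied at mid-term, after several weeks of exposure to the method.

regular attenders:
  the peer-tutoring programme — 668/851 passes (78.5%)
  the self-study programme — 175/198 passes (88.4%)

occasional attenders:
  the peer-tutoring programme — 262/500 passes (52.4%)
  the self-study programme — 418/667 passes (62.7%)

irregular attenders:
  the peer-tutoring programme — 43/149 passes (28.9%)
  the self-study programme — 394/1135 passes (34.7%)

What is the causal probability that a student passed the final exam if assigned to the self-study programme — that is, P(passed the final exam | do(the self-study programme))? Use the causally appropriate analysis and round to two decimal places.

0.49

Mid-term attendance lies on the pathway teaching method → mid-term attendance → outcome, so adjusting for it blocks the indirect effect. For the total causal effect of teaching method, use the unadjusted pooled rates.
So P(outcome | do(the self-study programme)) is just the pooled rate for the self-study programme: 987/2000 = 0.493.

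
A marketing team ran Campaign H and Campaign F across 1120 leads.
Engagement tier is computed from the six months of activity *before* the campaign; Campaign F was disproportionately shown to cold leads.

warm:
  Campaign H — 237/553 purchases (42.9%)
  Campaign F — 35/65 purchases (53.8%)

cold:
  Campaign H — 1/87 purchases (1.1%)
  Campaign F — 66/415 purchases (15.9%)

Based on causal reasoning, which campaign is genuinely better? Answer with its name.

The stratified and pooled comparisons disagree (Campaign F wins within each engagement tier; Campaign H wins overall), so the answer turns on the causal role of engagement tier.
The imbalance in engagement tier arose from how leads were allocated, not from anything the campaign did; and engagement tier independently affects the outcome. The pooled gap is confounded — condition on engagement tier.
Within each level — warm: 42.9% vs 53.8%; cold: 1.1% vs 15.9% — Campaign F is higher every time.

Campaign F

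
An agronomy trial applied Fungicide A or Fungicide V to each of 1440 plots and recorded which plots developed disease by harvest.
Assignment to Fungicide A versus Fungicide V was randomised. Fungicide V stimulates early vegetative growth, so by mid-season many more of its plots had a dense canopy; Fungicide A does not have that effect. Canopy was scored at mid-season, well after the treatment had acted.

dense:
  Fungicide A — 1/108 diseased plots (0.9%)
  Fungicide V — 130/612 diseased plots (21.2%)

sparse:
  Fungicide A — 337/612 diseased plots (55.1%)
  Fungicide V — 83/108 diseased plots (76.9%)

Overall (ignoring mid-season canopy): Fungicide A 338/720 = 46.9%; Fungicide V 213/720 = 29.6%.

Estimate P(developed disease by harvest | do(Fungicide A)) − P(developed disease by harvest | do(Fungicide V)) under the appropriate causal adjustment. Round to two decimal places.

+0.17

Within every mid-season canopy level Fungicide A has the lower rate, yet pooled Fungicide V does — Simpson's reversal.
Mid-season canopy is recorded after the fungicide and is itself shifted by it — it sits on the causal path from fungicide to outcome. Conditioning on a mediator would strip out part of the effect we want; the pooled comparison gives the total causal effect.
The causal difference is the pooled difference: 0.469 − 0.296 = +0.174.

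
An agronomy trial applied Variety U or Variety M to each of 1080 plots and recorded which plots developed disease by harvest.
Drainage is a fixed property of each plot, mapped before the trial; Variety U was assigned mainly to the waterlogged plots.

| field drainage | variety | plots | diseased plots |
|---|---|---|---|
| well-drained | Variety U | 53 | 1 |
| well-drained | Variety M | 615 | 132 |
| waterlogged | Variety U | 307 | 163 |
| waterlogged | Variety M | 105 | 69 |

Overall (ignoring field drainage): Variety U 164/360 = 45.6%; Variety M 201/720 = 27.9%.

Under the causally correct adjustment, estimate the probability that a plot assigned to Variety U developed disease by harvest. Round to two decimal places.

Within every field drainage level Variety U has the lower rate, yet pooled Variety M does — Simpson's reversal.
Here field drainage is a common cause — it drives both which variety a case falls under and the outcome. The crude comparison mixes populations; the stratum-specific rates are the causally relevant ones.
Standardising Variety U to the population field drainage mix: 0.619·1/53 + 0.381·163/307 = 0.214.

0.21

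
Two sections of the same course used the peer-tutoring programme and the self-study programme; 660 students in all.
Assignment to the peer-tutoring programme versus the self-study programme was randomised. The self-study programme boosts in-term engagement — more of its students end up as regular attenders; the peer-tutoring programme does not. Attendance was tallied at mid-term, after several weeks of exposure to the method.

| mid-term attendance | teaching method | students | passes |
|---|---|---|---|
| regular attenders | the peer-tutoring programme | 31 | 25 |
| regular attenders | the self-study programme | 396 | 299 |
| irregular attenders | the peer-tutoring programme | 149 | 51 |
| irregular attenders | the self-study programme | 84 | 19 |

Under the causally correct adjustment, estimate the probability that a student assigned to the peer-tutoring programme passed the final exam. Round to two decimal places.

0.42

The mid-term attendance-specific comparison favours the peer-tutoring programme throughout, but the pooled figures favour the self-study programme. The question is whether to condition on mid-term attendance.
Mid-term attendance lies on the pathway teaching method → mid-term attendance → outcome, so adjusting for it blocks the indirect effect. For the total causal effect of teaching method, use the unadjusted pooled rates.
So P(outcome | do(the peer-tutoring programme)) is just the pooled rate for the peer-tutoring programme: 76/180 = 0.422.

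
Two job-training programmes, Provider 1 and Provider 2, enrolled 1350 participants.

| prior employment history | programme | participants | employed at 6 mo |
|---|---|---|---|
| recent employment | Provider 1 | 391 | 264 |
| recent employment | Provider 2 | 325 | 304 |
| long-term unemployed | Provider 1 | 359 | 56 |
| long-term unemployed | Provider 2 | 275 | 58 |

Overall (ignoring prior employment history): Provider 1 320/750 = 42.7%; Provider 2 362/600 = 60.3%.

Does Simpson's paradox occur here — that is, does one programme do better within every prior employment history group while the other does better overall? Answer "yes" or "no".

no

Within each prior employment history level (recent employment 67.5% vs 93.5%; long-term unemployed 15.6% vs 21.1%), Provider 2 has the higher rate every time. Pooled: 42.7% vs 60.3% — Provider 2 has the higher rate overall. They agree.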